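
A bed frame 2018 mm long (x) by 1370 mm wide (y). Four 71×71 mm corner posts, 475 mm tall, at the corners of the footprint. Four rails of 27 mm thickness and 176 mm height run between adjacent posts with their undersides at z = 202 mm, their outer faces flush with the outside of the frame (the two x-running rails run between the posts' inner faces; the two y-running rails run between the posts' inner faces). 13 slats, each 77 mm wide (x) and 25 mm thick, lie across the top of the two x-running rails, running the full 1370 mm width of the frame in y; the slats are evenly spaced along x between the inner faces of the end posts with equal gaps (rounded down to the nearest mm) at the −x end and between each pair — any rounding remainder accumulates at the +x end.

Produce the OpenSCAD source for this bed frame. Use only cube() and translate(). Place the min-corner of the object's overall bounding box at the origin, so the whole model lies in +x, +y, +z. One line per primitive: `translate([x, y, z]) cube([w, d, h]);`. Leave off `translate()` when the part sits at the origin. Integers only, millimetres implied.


// slat z = rail_z + rail_h = 202 + 176 = 378
// slat gap = ⌊(1876 − 13·77) / 14⌋ = 62
cube([71, 71, 475]);
translate([0, 1299, 0]) cube([71, 71, 475]);
translate([1947, 0, 0]) cube([71, 71, 475]);
translate([1947, 1299, 0]) cube([71, 71, 475]);
translate([71, 0, 202]) cube([1876, 27, 176]);
translate([71, 1343, 202]) cube([1876, 27, 176]);
translate([0, 71, 202]) cube([27, 1228, 176]);
translate([1991, 71, 202]) cube([27, 1228, 176]);
translate([133, 0, 378]) cube([77, 1370, 25]);
translate([272, 0, 378]) cube([77, 1370, 25]);
translate([411, 0, 378]) cube([77, 1370, 25]);
translate([550, 0, 378]) cube([77, 1370, 25]);
translate([689, 0, 378]) cube([77, 1370, 25]);
translate([828, 0, 378]) cube([77, 1370, 25]);
translate([967, 0, 378]) cube([77, 1370, 25]);
translate([1106, 0, 378]) cube([77, 1370, 25]);
translate([1245, 0, 378]) cube([77, 1370, 25]);
translate([1384, 0, 378]) cube([77, 1370, 25]);
translate([1523, 0, 378]) cube([77, 1370, 25]);
translate([1662, 0, 378]) cube([77, 1370, 25]);
translate([1801, 0, 378]) cube([77, 1370, 25]);


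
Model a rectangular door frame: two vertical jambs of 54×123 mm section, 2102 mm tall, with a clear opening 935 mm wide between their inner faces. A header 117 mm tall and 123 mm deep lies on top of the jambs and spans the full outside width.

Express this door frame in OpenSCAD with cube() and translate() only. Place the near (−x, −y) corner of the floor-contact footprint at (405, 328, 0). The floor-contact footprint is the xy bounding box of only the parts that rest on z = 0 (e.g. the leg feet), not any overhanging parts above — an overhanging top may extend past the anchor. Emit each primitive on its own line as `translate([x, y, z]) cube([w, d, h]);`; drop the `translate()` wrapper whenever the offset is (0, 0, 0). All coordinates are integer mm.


translate([405, 328, 0]) cube([54, 123, 2102]);
translate([1394, 328, 0]) cube([54, 123, 2102]);
translate([405, 328, 2102]) cube([1043, 123, 117]);


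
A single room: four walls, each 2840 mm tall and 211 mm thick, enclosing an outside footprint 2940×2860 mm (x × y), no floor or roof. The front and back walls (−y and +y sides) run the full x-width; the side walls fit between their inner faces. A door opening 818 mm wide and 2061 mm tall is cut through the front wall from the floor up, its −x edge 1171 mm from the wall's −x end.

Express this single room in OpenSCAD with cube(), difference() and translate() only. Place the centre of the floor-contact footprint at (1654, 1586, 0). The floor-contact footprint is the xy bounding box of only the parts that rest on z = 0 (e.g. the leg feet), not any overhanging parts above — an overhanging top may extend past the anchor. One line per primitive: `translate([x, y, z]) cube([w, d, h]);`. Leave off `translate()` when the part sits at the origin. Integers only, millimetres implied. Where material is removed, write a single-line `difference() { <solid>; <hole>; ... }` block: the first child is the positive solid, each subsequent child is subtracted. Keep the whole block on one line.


difference() { translate([184, 156, 0]) cube([2940, 211, 2840]); translate([1355, 156, 0]) cube([818, 211, 2061]); }
translate([184, 2805, 0]) cube([2940, 211, 2840]);
translate([184, 367, 0]) cube([211, 2438, 2840]);
translate([2913, 367, 0]) cube([211, 2438, 2840]);


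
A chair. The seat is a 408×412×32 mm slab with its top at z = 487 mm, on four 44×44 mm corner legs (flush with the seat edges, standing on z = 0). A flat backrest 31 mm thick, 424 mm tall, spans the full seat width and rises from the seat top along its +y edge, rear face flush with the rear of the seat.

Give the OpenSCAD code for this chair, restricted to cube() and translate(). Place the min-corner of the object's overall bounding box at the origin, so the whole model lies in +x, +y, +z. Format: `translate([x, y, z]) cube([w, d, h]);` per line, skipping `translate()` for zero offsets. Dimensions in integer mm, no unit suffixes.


translate([0, 0, 455]) cube([408, 412, 32]);
cube([44, 44, 455]);
translate([364, 0, 0]) cube([44, 44, 455]);
translate([0, 368, 0]) cube([44, 44, 455]);
translate([364, 368, 0]) cube([44, 44, 455]);
translate([0, 381, 487]) cube([408, 31, 424]);


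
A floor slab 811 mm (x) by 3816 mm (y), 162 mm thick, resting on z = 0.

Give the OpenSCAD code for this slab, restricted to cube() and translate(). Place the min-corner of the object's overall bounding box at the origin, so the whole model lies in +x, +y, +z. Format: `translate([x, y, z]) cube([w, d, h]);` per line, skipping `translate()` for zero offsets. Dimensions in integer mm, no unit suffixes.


cube([811, 3816, 162]);


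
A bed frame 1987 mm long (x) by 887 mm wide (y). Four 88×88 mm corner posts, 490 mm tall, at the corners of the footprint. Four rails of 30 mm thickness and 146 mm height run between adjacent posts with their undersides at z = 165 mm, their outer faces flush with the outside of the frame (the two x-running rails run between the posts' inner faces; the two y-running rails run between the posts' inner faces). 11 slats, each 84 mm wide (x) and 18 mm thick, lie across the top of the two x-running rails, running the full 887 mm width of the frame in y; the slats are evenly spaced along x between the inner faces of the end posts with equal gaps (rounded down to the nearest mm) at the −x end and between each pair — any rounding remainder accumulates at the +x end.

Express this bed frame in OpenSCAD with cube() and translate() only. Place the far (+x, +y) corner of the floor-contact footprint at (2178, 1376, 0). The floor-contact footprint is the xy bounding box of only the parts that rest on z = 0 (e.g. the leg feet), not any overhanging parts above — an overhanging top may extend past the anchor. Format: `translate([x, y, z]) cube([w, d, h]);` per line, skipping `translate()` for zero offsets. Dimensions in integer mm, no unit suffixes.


// slat z = rail_z + rail_h = 165 + 146 = 311
// slat gap = ⌊(1811 − 11·84) / 12⌋ = 73
translate([191, 489, 0]) cube([88, 88, 490]);
translate([191, 1288, 0]) cube([88, 88, 490]);
translate([2090, 489, 0]) cube([88, 88, 490]);
translate([2090, 1288, 0]) cube([88, 88, 490]);
translate([279, 489, 165]) cube([1811, 30, 146]);
translate([279, 1346, 165]) cube([1811, 30, 146]);
translate([191, 577, 165]) cube([30, 711, 146]);
translate([2148, 577, 165]) cube([30, 711, 146]);
translate([352, 489, 311]) cube([84, 887, 18]);
translate([509, 489, 311]) cube([84, 887, 18]);
translate([666, 489, 311]) cube([84, 887, 18]);
translate([823, 489, 311]) cube([84, 887, 18]);
translate([980, 489, 311]) cube([84, 887, 18]);
translate([1137, 489, 311]) cube([84, 887, 18]);
translate([1294, 489, 311]) cube([84, 887, 18]);
translate([1451, 489, 311]) cube([84, 887, 18]);
translate([1608, 489, 311]) cube([84, 887, 18]);
translate([1765, 489, 311]) cube([84, 887, 18]);
translate([1922, 489, 311]) cube([84, 887, 18]);


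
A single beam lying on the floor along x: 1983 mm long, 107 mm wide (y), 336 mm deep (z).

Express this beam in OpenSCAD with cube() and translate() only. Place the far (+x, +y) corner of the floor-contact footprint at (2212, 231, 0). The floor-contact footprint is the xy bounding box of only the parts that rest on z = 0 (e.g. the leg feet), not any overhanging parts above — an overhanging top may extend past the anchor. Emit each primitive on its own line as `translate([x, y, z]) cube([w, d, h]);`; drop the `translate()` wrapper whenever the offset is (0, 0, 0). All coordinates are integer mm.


translate([229, 124, 0]) cube([1983, 107, 336]);


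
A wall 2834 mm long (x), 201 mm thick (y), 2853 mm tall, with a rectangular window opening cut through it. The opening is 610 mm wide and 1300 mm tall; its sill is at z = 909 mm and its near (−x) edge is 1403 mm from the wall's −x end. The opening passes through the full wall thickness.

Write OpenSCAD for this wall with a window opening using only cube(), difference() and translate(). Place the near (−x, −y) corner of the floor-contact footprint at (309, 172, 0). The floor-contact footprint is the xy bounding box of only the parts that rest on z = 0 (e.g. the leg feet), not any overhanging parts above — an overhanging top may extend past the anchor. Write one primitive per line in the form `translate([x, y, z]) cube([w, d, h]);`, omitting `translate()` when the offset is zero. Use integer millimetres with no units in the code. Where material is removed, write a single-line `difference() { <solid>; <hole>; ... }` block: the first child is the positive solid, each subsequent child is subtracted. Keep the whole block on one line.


difference() { translate([309, 172, 0]) cube([2834, 201, 2853]); translate([1712, 172, 909]) cube([610, 201, 1300]); }


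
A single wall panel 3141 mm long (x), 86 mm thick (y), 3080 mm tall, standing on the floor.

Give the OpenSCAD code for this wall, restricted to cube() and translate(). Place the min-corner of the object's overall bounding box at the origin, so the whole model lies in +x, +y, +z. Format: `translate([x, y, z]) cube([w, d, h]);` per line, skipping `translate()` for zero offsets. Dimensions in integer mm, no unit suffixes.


cube([3141, 86, 3080]);


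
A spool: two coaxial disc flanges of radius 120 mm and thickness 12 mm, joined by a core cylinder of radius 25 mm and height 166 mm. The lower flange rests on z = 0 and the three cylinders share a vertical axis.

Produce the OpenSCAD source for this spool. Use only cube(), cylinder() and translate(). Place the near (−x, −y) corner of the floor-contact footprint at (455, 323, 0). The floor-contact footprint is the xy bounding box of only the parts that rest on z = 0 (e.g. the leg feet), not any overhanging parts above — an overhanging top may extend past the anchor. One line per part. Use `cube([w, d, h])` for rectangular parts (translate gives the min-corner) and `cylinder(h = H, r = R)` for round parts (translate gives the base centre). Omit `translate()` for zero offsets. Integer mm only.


translate([575, 443, 0]) cylinder(h = 12, r = 120);
translate([575, 443, 12]) cylinder(h = 166, r = 25);
translate([575, 443, 178]) cylinder(h = 12, r = 120);


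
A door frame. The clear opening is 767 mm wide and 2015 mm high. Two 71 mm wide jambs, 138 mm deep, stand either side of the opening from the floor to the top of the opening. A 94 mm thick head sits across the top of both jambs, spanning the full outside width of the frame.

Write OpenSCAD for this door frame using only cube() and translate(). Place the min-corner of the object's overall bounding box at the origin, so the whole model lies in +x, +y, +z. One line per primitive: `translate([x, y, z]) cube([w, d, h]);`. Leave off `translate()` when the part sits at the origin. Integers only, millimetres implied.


cube([71, 138, 2015]);
translate([838, 0, 0]) cube([71, 138, 2015]);
translate([0, 0, 2015]) cube([909, 138, 94]);


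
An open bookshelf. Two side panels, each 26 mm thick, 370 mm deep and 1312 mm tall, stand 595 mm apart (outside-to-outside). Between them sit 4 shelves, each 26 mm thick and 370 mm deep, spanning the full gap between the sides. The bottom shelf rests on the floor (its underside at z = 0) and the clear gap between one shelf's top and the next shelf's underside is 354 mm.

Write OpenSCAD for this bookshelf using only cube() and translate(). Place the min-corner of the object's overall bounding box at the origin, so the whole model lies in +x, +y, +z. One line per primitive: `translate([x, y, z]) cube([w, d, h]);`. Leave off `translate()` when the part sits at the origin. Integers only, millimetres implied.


cube([26, 370, 1312]);
translate([569, 0, 0]) cube([26, 370, 1312]);
translate([26, 0, 0]) cube([543, 370, 26]);
translate([26, 0, 380]) cube([543, 370, 26]);
translate([26, 0, 760]) cube([543, 370, 26]);
translate([26, 0, 1140]) cube([543, 370, 26]);


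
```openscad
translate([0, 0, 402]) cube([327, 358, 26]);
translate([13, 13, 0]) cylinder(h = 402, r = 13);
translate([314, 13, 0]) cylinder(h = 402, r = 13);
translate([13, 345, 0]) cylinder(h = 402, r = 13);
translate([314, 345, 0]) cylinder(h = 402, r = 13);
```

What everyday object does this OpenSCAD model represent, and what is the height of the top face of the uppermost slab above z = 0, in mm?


A stool. The seat height is 428 mm.

A 327×358×26 slab at z = 402 on four corner cylinders — a stool. The seat top is 402 + 26 = 428 mm.


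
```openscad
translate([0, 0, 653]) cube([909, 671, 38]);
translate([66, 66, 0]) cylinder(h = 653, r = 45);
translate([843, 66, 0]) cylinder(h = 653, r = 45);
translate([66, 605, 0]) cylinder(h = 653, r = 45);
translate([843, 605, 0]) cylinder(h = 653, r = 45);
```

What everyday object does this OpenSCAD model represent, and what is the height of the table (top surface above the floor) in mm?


A table. The table height is 691 mm.

A 909×671×38 slab sits at z = 653 on four Ø90 mm round legs — a table. The top surface is at 653 + 38 = 691 mm.


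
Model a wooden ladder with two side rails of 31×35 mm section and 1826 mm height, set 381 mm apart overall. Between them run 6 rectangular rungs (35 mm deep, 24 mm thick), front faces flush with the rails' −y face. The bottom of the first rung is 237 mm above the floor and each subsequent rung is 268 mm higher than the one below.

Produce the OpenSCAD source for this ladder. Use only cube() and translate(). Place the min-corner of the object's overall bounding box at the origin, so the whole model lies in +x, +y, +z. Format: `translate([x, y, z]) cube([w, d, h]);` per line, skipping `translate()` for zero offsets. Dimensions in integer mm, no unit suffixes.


// rung span = 381 - 2*31 = 319
// rung[k] z = 237 + k*268
cube([31, 35, 1826]);
translate([350, 0, 0]) cube([31, 35, 1826]);
translate([31, 0, 237]) cube([319, 35, 24]);
translate([31, 0, 505]) cube([319, 35, 24]);
translate([31, 0, 773]) cube([319, 35, 24]);
translate([31, 0, 1041]) cube([319, 35, 24]);
translate([31, 0, 1309]) cube([319, 35, 24]);
translate([31, 0, 1577]) cube([319, 35, 24]);


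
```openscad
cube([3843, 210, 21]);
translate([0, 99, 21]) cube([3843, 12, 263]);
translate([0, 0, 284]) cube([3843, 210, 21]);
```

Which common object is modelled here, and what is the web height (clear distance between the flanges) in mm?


An I-beam. The web height is 263 mm.

Two wide flanges with a thin centred web — an I-beam. Overall 305 mm minus two 21 mm flanges gives a web of 305 − 2·21 = 263 mm.


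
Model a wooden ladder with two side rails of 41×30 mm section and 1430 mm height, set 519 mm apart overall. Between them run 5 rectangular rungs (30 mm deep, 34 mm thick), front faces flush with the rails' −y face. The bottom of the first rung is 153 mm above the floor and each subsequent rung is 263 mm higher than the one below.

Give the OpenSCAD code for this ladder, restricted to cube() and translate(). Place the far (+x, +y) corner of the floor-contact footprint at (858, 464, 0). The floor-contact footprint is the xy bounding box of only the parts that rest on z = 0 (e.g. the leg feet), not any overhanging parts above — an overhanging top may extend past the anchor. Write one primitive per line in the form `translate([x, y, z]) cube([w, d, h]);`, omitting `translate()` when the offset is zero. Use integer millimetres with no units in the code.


translate([339, 434, 0]) cube([41, 30, 1430]);
translate([817, 434, 0]) cube([41, 30, 1430]);
translate([380, 434, 153]) cube([437, 30, 34]);
translate([380, 434, 416]) cube([437, 30, 34]);
translate([380, 434, 679]) cube([437, 30, 34]);
translate([380, 434, 942]) cube([437, 30, 34]);
translate([380, 434, 1205]) cube([437, 30, 34]);


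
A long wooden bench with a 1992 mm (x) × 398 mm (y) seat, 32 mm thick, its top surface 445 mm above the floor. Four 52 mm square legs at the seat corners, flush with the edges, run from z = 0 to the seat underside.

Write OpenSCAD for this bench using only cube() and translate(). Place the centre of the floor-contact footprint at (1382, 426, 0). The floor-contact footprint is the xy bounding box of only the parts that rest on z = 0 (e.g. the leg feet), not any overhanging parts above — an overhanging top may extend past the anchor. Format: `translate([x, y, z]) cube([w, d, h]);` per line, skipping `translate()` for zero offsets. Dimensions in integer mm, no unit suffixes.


translate([386, 227, 413]) cube([1992, 398, 32]);
translate([386, 227, 0]) cube([52, 52, 413]);
translate([386, 573, 0]) cube([52, 52, 413]);
translate([2326, 227, 0]) cube([52, 52, 413]);
translate([2326, 573, 0]) cube([52, 52, 413]);


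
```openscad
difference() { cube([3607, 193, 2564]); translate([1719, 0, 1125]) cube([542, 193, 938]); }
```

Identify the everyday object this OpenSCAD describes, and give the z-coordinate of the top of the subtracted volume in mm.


A wall with a window opening. The window head height is 2063 mm.

A wall with a rectangular opening subtracted — a window. Sill at z = 1125, opening 938 mm tall, so the head is at 1125 + 938 = 2063 mm.


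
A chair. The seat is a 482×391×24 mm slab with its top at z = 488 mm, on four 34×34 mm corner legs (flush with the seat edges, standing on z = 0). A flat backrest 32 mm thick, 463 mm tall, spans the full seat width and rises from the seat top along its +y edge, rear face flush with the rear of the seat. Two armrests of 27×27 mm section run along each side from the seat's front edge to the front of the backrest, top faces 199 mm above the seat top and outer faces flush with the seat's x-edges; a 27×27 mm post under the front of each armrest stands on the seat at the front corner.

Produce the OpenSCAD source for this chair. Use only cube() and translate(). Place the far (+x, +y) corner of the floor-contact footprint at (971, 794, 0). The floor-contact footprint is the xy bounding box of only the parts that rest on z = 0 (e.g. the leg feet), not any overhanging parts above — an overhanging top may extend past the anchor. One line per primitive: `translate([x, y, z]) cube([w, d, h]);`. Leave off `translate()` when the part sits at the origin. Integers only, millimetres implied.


translate([489, 403, 464]) cube([482, 391, 24]);
translate([489, 403, 0]) cube([34, 34, 464]);
translate([937, 403, 0]) cube([34, 34, 464]);
translate([489, 760, 0]) cube([34, 34, 464]);
translate([937, 760, 0]) cube([34, 34, 464]);
translate([489, 762, 488]) cube([482, 32, 463]);
translate([489, 403, 660]) cube([27, 359, 27]);
translate([944, 403, 660]) cube([27, 359, 27]);
translate([489, 403, 488]) cube([27, 27, 172]);
translate([944, 403, 488]) cube([27, 27, 172]);


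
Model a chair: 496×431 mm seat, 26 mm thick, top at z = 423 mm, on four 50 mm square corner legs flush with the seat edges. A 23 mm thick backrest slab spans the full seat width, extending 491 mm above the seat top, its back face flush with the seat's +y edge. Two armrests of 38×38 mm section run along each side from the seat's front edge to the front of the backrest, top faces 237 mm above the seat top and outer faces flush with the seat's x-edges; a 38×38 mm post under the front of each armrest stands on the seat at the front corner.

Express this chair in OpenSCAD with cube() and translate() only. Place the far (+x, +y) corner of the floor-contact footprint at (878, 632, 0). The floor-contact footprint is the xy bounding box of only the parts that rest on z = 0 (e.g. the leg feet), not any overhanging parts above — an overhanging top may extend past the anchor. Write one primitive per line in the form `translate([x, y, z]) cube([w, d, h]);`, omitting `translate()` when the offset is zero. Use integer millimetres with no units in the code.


translate([382, 201, 397]) cube([496, 431, 26]);
translate([382, 201, 0]) cube([50, 50, 397]);
translate([828, 201, 0]) cube([50, 50, 397]);
translate([382, 582, 0]) cube([50, 50, 397]);
translate([828, 582, 0]) cube([50, 50, 397]);
translate([382, 609, 423]) cube([496, 23, 491]);
translate([382, 201, 622]) cube([38, 408, 38]);
translate([840, 201, 622]) cube([38, 408, 38]);
translate([382, 201, 423]) cube([38, 38, 199]);
translate([840, 201, 423]) cube([38, 38, 199]);


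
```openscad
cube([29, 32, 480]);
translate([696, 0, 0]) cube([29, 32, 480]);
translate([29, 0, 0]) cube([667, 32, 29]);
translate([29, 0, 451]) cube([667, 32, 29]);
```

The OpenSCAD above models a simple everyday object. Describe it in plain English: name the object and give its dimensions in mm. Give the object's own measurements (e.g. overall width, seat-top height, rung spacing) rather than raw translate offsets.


A rectangular picture frame lying in the x–z plane (depth along y). The opening is 667 mm wide (x) by 422 mm tall (z), surrounded by a border 29 mm wide on all four sides. The frame is 32 mm deep and is made of two full-height vertical stiles with two horizontal rails fitted between them.


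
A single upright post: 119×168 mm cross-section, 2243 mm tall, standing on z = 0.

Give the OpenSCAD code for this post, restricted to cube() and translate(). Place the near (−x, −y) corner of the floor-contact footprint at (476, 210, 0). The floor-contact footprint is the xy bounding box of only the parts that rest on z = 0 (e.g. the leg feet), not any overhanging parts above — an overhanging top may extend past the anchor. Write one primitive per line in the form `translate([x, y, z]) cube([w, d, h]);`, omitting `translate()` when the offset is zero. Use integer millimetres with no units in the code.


translate([476, 210, 0]) cube([119, 168, 2243]);


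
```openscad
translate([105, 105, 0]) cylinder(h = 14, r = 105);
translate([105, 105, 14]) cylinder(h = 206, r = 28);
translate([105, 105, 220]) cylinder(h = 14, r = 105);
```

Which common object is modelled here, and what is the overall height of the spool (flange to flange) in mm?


A spool. The overall height is 234 mm.

Three coaxial cylinders, large–small–large — a spool. Two 14 mm flanges and a 206 mm core give 14 + 206 + 14 = 234 mm.


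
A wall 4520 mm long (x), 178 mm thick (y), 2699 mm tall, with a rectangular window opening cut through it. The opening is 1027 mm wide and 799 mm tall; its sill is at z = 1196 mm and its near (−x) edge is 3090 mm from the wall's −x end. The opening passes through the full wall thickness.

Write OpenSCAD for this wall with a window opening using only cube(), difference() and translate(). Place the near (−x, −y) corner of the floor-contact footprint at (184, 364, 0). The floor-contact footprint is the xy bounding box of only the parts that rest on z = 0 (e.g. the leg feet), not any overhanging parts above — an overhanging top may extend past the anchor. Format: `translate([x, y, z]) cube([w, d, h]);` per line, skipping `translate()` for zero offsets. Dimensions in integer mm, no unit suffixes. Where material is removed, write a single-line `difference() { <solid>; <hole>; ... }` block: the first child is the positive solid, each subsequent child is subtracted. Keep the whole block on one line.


difference() { translate([184, 364, 0]) cube([4520, 178, 2699]); translate([3274, 364, 1196]) cube([1027, 178, 799]); }


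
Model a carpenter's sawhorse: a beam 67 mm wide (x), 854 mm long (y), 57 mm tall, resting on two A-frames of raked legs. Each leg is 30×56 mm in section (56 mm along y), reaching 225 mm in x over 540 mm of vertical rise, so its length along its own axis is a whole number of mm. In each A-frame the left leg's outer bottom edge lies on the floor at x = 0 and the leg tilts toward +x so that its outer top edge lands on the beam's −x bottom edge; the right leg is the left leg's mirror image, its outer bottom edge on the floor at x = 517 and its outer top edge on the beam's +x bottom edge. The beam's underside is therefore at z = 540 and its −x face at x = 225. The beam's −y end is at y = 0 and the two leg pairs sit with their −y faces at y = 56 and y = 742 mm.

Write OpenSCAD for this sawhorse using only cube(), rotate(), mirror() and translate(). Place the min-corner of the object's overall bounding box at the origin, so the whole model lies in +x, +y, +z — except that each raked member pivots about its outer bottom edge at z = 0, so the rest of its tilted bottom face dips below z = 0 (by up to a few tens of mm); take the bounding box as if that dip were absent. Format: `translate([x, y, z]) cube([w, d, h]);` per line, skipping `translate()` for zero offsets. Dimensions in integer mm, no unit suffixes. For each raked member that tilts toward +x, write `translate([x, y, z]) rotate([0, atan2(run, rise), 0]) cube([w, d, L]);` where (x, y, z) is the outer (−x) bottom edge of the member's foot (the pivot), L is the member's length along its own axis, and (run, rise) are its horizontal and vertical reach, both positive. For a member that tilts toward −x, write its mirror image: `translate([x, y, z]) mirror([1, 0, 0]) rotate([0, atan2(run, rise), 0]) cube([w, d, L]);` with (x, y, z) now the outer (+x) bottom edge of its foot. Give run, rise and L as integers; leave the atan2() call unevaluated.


// leg length = √(225² + 540²) = 585
// right-leg outer foot x = 2·225 + 67 = 517
// beam min-corner = (225, 0, 540)
translate([225, 0, 540]) cube([67, 854, 57]);
translate([0, 56, 0]) rotate([0, atan2(225, 540), 0]) cube([30, 56, 585]);
translate([517, 56, 0]) mirror([1, 0, 0]) rotate([0, atan2(225, 540), 0]) cube([30, 56, 585]);
translate([0, 742, 0]) rotate([0, atan2(225, 540), 0]) cube([30, 56, 585]);
translate([517, 742, 0]) mirror([1, 0, 0]) rotate([0, atan2(225, 540), 0]) cube([30, 56, 585]);


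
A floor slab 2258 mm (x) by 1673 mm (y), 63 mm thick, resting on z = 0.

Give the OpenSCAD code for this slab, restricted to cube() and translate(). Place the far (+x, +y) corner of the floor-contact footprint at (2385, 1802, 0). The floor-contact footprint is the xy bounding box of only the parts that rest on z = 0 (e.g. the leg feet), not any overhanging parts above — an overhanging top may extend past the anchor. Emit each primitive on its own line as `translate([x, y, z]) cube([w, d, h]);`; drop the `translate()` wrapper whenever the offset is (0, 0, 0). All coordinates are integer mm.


translate([127, 129, 0]) cube([2258, 1673, 63]);


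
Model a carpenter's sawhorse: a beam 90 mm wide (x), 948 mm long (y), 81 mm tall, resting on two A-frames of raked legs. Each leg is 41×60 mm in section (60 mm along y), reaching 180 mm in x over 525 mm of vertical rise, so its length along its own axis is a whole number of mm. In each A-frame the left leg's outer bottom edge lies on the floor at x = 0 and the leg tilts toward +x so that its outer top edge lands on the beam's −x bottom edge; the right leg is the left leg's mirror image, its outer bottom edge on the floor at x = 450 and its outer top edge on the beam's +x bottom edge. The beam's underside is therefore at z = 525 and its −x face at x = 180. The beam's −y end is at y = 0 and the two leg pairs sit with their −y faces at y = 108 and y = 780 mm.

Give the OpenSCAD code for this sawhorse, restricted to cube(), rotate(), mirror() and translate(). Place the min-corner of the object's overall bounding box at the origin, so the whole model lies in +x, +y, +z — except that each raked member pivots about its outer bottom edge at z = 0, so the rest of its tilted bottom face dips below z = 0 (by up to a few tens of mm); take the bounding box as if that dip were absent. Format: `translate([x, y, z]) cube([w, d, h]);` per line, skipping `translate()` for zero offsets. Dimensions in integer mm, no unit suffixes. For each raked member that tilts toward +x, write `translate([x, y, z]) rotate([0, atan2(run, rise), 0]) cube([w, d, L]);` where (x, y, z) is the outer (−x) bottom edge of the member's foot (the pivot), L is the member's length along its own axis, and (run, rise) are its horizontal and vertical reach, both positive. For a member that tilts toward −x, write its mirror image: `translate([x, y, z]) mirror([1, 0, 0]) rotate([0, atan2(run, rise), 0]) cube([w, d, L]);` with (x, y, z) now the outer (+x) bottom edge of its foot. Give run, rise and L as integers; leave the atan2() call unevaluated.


translate([180, 0, 525]) cube([90, 948, 81]);
translate([0, 108, 0]) rotate([0, atan2(180, 525), 0]) cube([41, 60, 555]);
translate([450, 108, 0]) mirror([1, 0, 0]) rotate([0, atan2(180, 525), 0]) cube([41, 60, 555]);
translate([0, 780, 0]) rotate([0, atan2(180, 525), 0]) cube([41, 60, 555]);
translate([450, 780, 0]) mirror([1, 0, 0]) rotate([0, atan2(180, 525), 0]) cube([41, 60, 555]);


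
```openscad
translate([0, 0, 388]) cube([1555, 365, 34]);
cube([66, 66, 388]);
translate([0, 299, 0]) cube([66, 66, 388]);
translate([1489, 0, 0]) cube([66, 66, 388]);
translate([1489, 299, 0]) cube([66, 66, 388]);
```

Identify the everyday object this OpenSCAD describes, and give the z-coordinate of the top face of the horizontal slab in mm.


A bench. The seat-top height is 422 mm.

A long slab on four corner posts — a bench. The slab sits at z = 388 with thickness 34, so the top is 388 + 34 = 422 mm.


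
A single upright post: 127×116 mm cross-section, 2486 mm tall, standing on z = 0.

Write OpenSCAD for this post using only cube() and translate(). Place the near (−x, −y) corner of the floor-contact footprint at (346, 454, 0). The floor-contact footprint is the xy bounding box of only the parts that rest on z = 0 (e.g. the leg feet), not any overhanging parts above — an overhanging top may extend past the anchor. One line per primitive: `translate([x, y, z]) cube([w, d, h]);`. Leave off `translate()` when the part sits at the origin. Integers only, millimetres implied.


translate([346, 454, 0]) cube([127, 116, 2486]);


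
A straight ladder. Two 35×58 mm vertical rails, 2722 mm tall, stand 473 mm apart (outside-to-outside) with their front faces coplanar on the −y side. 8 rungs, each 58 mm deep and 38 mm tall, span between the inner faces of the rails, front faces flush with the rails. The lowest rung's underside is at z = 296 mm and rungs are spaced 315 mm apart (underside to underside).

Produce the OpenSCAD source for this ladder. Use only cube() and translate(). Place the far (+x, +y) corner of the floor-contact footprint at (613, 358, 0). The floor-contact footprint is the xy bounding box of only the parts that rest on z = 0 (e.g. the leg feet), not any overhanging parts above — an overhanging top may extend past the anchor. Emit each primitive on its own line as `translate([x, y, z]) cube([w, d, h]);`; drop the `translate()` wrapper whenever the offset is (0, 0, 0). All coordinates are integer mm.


// rung span = 473 - 2*35 = 403
// rung[k] z = 296 + k*315
translate([140, 300, 0]) cube([35, 58, 2722]);
translate([578, 300, 0]) cube([35, 58, 2722]);
translate([175, 300, 296]) cube([403, 58, 38]);
translate([175, 300, 611]) cube([403, 58, 38]);
translate([175, 300, 926]) cube([403, 58, 38]);
translate([175, 300, 1241]) cube([403, 58, 38]);
translate([175, 300, 1556]) cube([403, 58, 38]);
translate([175, 300, 1871]) cube([403, 58, 38]);
translate([175, 300, 2186]) cube([403, 58, 38]);
translate([175, 300, 2501]) cube([403, 58, 38]);


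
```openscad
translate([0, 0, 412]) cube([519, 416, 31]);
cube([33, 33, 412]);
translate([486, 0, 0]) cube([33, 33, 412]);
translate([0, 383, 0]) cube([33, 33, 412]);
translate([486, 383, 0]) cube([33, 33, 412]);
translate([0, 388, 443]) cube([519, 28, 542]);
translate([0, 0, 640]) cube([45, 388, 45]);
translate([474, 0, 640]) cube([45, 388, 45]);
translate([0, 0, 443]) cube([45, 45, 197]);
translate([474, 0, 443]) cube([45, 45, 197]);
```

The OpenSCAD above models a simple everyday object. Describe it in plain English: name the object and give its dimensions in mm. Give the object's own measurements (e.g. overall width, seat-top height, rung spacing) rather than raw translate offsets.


A chair. The seat is a 519×416×31 mm slab with its top at z = 443 mm, on four 33×33 mm corner legs (flush with the seat edges, standing on z = 0). A flat backrest 28 mm thick, 542 mm tall, spans the full seat width and rises from the seat top along its +y edge, rear face flush with the rear of the seat. Two armrests of 45×45 mm section run along each side from the seat's front edge to the front of the backrest, top faces 242 mm above the seat top and outer faces flush with the seat's x-edges; a 45×45 mm post under the front of each armrest stands on the seat at the front corner.


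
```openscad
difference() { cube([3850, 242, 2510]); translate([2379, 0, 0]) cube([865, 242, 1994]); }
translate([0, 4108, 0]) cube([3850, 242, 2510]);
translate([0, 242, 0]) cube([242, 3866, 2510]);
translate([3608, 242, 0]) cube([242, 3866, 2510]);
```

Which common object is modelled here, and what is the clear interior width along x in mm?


A single room. The interior width is 3366 mm.

Four walls enclosing a rectangle with a door in the front wall — a room. Outside width 3850 minus two 242 mm walls gives 3366 mm.


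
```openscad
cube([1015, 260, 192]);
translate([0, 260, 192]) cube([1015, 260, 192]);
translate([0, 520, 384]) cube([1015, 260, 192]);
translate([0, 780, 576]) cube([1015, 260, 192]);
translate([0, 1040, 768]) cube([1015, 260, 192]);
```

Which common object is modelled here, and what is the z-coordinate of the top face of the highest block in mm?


A staircase. The total rise is 960 mm.

5 identical blocks, each offset up and back from the previous — a staircase. Each step is 192 mm tall and there are 5 of them, so the total rise is 5 × 192 = 960 mm.


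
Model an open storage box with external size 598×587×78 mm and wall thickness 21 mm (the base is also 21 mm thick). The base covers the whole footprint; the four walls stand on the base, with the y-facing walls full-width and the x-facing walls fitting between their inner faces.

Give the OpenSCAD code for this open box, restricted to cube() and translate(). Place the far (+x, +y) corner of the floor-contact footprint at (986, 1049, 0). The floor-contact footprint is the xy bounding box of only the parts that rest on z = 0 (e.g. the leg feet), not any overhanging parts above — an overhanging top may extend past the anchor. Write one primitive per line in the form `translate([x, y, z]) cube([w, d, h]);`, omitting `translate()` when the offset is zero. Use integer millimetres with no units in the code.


translate([388, 462, 0]) cube([598, 587, 21]);
translate([388, 462, 21]) cube([598, 21, 57]);
translate([388, 1028, 21]) cube([598, 21, 57]);
translate([388, 483, 21]) cube([21, 545, 57]);
translate([965, 483, 21]) cube([21, 545, 57]);


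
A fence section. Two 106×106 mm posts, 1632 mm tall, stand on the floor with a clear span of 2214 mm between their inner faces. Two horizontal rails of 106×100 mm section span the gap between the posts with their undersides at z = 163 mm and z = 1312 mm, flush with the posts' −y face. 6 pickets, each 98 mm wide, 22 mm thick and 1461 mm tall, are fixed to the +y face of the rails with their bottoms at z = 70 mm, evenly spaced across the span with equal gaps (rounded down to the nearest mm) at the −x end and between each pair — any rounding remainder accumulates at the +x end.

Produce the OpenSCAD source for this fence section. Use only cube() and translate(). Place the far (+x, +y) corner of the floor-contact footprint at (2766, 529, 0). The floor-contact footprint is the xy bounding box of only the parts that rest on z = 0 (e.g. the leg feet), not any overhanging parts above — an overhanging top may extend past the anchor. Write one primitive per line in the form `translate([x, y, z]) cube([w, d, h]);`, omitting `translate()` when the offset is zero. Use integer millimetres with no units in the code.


translate([340, 423, 0]) cube([106, 106, 1632]);
translate([2660, 423, 0]) cube([106, 106, 1632]);
translate([446, 423, 163]) cube([2214, 106, 100]);
translate([446, 423, 1312]) cube([2214, 106, 100]);
translate([678, 529, 70]) cube([98, 22, 1461]);
translate([1008, 529, 70]) cube([98, 22, 1461]);
translate([1338, 529, 70]) cube([98, 22, 1461]);
translate([1668, 529, 70]) cube([98, 22, 1461]);
translate([1998, 529, 70]) cube([98, 22, 1461]);
translate([2328, 529, 70]) cube([98, 22, 1461]);


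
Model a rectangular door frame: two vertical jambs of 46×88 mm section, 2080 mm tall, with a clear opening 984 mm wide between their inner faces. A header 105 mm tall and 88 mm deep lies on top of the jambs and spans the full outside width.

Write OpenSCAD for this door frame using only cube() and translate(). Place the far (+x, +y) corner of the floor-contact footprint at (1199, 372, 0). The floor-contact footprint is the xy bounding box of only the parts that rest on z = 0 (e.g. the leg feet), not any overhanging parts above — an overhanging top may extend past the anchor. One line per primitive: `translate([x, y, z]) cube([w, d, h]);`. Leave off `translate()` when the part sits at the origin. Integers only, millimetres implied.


translate([123, 284, 0]) cube([46, 88, 2080]);
translate([1153, 284, 0]) cube([46, 88, 2080]);
translate([123, 284, 2080]) cube([1076, 88, 105]);


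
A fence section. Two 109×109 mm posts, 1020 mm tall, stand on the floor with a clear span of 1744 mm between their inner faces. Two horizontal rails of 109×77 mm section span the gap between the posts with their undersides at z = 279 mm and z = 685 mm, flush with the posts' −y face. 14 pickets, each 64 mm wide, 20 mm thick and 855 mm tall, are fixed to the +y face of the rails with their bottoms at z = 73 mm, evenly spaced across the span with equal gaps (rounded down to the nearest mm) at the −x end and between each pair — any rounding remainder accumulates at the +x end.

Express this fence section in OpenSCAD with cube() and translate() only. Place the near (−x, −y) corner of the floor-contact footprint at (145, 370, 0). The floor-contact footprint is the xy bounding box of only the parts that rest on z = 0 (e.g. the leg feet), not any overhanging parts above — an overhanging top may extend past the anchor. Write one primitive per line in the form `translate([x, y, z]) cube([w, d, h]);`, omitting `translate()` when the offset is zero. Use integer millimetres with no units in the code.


translate([145, 370, 0]) cube([109, 109, 1020]);
translate([1998, 370, 0]) cube([109, 109, 1020]);
translate([254, 370, 279]) cube([1744, 109, 77]);
translate([254, 370, 685]) cube([1744, 109, 77]);
translate([310, 479, 73]) cube([64, 20, 855]);
translate([430, 479, 73]) cube([64, 20, 855]);
translate([550, 479, 73]) cube([64, 20, 855]);
translate([670, 479, 73]) cube([64, 20, 855]);
translate([790, 479, 73]) cube([64, 20, 855]);
translate([910, 479, 73]) cube([64, 20, 855]);
translate([1030, 479, 73]) cube([64, 20, 855]);
translate([1150, 479, 73]) cube([64, 20, 855]);
translate([1270, 479, 73]) cube([64, 20, 855]);
translate([1390, 479, 73]) cube([64, 20, 855]);
translate([1510, 479, 73]) cube([64, 20, 855]);
translate([1630, 479, 73]) cube([64, 20, 855]);
translate([1750, 479, 73]) cube([64, 20, 855]);
translate([1870, 479, 73]) cube([64, 20, 855]);


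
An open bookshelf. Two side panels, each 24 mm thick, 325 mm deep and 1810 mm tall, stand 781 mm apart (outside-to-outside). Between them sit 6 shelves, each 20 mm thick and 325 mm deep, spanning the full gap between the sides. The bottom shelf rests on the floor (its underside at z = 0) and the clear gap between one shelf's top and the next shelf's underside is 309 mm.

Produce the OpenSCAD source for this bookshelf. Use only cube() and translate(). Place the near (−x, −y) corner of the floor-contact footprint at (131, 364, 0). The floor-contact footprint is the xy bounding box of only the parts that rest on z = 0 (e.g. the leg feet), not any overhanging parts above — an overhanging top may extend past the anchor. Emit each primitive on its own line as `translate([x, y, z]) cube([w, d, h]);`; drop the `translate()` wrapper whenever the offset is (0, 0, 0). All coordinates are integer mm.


translate([131, 364, 0]) cube([24, 325, 1810]);
translate([888, 364, 0]) cube([24, 325, 1810]);
translate([155, 364, 0]) cube([733, 325, 20]);
translate([155, 364, 329]) cube([733, 325, 20]);
translate([155, 364, 658]) cube([733, 325, 20]);
translate([155, 364, 987]) cube([733, 325, 20]);
translate([155, 364, 1316]) cube([733, 325, 20]);
translate([155, 364, 1645]) cube([733, 325, 20]);
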